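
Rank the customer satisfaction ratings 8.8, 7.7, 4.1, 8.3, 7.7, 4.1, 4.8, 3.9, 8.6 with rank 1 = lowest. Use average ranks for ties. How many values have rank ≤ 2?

Sorted (ascending): 3.9, 4.1, 4.1, 4.8, 7.7, 7.7, 8.3, 8.6, 8.8
The 2 values of 4.1 occupy positions 2–3 → average rank (2+3)/2 = 2.5.
The 2 values of 7.7 occupy positions 5–6 → average rank (5+6)/2 = 5.5.
Ranks ≤ 2: {1} → 1 value.

1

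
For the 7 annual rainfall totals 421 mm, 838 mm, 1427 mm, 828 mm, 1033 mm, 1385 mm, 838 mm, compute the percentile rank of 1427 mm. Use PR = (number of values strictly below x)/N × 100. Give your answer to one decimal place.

N = 7.
Strictly below 1427: 6. Equal to 1427: 1.
PR = 6/7 × 100 = 85.7

85.7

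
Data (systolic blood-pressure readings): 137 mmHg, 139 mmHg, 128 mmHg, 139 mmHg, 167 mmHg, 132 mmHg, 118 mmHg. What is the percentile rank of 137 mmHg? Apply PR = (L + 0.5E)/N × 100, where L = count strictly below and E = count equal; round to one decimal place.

N = 7.
Strictly below 137: 3. Equal to 137: 1.
PR = (3 + 0.5·1)/7 × 100 = 50.0

50.0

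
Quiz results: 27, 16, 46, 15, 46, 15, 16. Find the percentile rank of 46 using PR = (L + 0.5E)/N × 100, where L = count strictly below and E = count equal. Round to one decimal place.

N = 7.
Strictly below 46: 5. Equal to 46: 2.
PR = (5 + 0.5·2)/7 × 100 = 85.7

85.7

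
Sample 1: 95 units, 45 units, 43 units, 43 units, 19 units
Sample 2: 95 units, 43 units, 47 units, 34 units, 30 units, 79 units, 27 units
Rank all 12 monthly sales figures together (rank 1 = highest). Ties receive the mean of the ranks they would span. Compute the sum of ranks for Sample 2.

45.5

Sorted (descending): 95, 95, 79, 47, 45, 43, 43, 43, 34, 30, 27, 19
The 2 values of 95 occupy positions 1–2 → average rank (1+2)/2 = 1.5.
The 3 values of 43 occupy positions 6–8 → average rank 7.
Sample 2 values → pooled ranks: 95→1.5, 43→7, 47→4, 34→9, 30→10, 79→3, 27→11
Rank sum = 1.5 + 7 + 4 + 9 + 10 + 3 + 11 = 45.5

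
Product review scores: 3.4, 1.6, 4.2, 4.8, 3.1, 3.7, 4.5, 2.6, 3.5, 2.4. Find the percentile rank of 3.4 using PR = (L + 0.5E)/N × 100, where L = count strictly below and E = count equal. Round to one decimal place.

N = 10.
Strictly below 3.4: 4. Equal to 3.4: 1.
PR = (4 + 0.5·1)/10 × 100 = 45.0

45.0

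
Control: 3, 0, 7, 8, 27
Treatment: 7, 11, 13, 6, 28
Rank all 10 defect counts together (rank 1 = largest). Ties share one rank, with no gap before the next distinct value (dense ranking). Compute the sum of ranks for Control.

Sorted (descending): 28, 27, 13, 11, 8, 7, 7, 6, 3, 0
The 2 values of 7 share dense rank 6.
Remaining distinct values take the next consecutive integers.
Control values → pooled ranks: 3→8, 0→9, 7→6, 8→5, 27→2
Rank sum = 8 + 9 + 6 + 5 + 2 = 30

30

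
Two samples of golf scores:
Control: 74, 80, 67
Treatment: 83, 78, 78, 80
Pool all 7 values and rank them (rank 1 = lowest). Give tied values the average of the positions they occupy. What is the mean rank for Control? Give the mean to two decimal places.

2.83

Sorted (ascending): 67, 74, 78, 78, 80, 80, 83
The 2 values of 78 occupy positions 3–4 → average rank (3+4)/2 = 3.5.
The 2 values of 80 occupy positions 5–6 → average rank (5+6)/2 = 5.5.
Control values → pooled ranks: 74→2, 80→5.5, 67→1
Mean rank = (2 + 5.5 + 1) / 3 = 2.83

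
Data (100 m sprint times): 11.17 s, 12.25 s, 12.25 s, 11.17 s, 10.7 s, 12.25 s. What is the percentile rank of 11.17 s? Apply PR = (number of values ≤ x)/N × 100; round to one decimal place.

50.0

N = 6.
Strictly below 11.17: 1. Equal to 11.17: 2.
PR = 3/6 × 100 = 50.0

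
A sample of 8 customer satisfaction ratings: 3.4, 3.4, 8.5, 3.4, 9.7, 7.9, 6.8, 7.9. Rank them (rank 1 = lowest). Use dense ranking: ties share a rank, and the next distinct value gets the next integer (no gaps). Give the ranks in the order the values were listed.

Sorted (ascending): 3.4, 3.4, 3.4, 6.8, 7.9, 7.9, 8.5, 9.7
The 3 values of 3.4 share dense rank 1.
The 2 values of 7.9 share dense rank 3.
Remaining distinct values take the next consecutive integers.

1, 1, 4, 1, 5, 3, 2, 3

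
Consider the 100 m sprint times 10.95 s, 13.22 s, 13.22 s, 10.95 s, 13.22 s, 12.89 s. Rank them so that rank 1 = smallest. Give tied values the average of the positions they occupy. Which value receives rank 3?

Sorted (ascending): 10.95, 10.95, 12.89, 13.22, 13.22, 13.22
The 2 values of 10.95 occupy positions 1–2 → average rank (1+2)/2 = 1.5.
The 3 values of 13.22 occupy positions 4–6 → average rank 5.
Rank 3 → value 12.89.

12.89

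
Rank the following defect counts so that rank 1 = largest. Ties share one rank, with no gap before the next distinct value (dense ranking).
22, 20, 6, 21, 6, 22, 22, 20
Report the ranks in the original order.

1, 3, 4, 2, 4, 1, 1, 3

Sorted (descending): 22, 22, 22, 21, 20, 20, 6, 6
The 3 values of 22 share dense rank 1.
The 2 values of 20 share dense rank 3.
The 2 values of 6 share dense rank 4.
Remaining distinct values take the next consecutive integers.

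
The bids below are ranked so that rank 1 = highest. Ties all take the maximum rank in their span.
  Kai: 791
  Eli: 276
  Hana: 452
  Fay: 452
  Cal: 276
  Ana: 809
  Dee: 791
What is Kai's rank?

Sorted (descending): 809, 791, 791, 452, 452, 276, 276
The 2 values of 791 occupy positions 2–3 → each gets rank 3.
The 2 values of 452 occupy positions 4–5 → each gets rank 5.
The 2 values of 276 occupy positions 6–7 → each gets rank 7.
Kai has value 791 → rank 3.

3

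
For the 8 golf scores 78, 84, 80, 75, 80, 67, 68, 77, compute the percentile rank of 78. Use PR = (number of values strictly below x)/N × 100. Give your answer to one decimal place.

50.0

N = 8.
Strictly below 78: 4. Equal to 78: 1.
PR = 4/8 × 100 = 50.0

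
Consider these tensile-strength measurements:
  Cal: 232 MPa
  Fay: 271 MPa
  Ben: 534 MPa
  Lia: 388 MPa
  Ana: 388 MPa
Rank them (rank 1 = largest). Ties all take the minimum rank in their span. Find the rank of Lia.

2

Sorted (descending): 534, 388, 388, 271, 232
The 2 values of 388 occupy positions 2–3 → each gets rank 2.
Lia has value 388 MPa → rank 2.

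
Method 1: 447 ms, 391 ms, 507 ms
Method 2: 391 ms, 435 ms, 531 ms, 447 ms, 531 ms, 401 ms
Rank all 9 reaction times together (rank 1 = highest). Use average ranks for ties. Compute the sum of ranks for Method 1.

Sorted (descending): 531, 531, 507, 447, 447, 435, 401, 391, 391
The 2 values of 531 occupy positions 1–2 → average rank (1+2)/2 = 1.5.
The 2 values of 447 occupy positions 4–5 → average rank (4+5)/2 = 4.5.
The 2 values of 391 occupy positions 8–9 → average rank (8+9)/2 = 8.5.
Method 1 values → pooled ranks: 447→4.5, 391→8.5, 507→3
Rank sum = 4.5 + 8.5 + 3 = 16

16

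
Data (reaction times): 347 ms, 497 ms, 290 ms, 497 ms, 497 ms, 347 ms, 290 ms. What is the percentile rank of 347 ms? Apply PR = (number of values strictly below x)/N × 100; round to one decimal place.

28.6

N = 7.
Strictly below 347: 2. Equal to 347: 2.
PR = 2/7 × 100 = 28.6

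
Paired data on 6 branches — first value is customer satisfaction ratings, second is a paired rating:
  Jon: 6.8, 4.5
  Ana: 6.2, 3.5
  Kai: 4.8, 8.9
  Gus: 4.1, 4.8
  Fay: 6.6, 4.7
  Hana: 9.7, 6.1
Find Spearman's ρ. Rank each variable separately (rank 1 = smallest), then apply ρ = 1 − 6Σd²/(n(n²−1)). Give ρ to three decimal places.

Ranks of variable 1: 5, 3, 2, 1, 4, 6
Ranks of variable 2: 2, 1, 6, 4, 3, 5
d = r₁ − r₂: 3, 2, -4, -3, 1, 1
d²: 9, 4, 16, 9, 1, 1; Σd² = 40
ρ = 1 − 6·40/(6·35) = 1 − 240/210 = -0.143

-0.143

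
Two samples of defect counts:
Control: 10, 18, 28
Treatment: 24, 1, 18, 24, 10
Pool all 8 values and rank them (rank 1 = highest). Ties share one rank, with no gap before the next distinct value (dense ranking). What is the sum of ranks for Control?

Sorted (descending): 28, 24, 24, 18, 18, 10, 10, 1
The 2 values of 24 share dense rank 2.
The 2 values of 18 share dense rank 3.
The 2 values of 10 share dense rank 4.
Remaining distinct values take the next consecutive integers.
Control values → pooled ranks: 10→4, 18→3, 28→1
Rank sum = 4 + 3 + 1 = 8

8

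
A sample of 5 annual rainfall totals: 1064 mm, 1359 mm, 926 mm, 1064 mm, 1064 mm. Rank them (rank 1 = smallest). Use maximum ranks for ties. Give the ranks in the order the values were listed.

Sorted (ascending): 926, 1064, 1064, 1064, 1359
The 3 values of 1064 occupy positions 2–4 → each gets rank 4.

4, 5, 1, 4, 4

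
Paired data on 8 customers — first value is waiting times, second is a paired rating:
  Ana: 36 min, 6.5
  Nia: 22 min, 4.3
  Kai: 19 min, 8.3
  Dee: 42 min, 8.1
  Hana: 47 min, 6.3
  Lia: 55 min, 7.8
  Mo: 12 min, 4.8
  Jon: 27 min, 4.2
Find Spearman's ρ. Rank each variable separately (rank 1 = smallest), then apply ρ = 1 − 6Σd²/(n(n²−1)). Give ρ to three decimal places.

Ranks of variable 1: 5, 3, 2, 6, 7, 8, 1, 4
Ranks of variable 2: 5, 2, 8, 7, 4, 6, 3, 1
d = r₁ − r₂: 0, 1, -6, -1, 3, 2, -2, 3
d²: 0, 1, 36, 1, 9, 4, 4, 9; Σd² = 64
ρ = 1 − 6·64/(8·63) = 1 − 384/504 = 0.238

0.238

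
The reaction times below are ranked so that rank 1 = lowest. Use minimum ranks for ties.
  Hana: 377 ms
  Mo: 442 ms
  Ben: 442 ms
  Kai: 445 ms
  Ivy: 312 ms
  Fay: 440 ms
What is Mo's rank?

Sorted (ascending): 312, 377, 440, 442, 442, 445
The 2 values of 442 occupy positions 4–5 → each gets rank 4.
Mo has value 442 ms → rank 4.

4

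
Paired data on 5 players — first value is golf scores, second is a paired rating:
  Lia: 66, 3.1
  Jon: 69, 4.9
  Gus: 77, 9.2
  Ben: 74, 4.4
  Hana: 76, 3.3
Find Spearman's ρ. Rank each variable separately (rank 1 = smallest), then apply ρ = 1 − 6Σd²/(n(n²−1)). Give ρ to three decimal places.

0.600

Ranks of variable 1: 1, 2, 5, 3, 4
Ranks of variable 2: 1, 4, 5, 3, 2
d = r₁ − r₂: 0, -2, 0, 0, 2
d²: 0, 4, 0, 0, 4; Σd² = 8
ρ = 1 − 6·8/(5·24) = 1 − 48/120 = 0.600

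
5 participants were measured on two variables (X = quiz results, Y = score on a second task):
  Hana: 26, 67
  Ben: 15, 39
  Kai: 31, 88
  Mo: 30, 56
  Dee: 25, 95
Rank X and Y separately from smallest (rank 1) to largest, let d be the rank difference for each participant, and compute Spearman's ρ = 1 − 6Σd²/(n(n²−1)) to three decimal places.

0.300

Ranks of variable 1: 3, 1, 5, 4, 2
Ranks of variable 2: 3, 1, 4, 2, 5
d = r₁ − r₂: 0, 0, 1, 2, -3
d²: 0, 0, 1, 4, 9; Σd² = 14
ρ = 1 − 6·14/(5·24) = 1 − 84/120 = 0.300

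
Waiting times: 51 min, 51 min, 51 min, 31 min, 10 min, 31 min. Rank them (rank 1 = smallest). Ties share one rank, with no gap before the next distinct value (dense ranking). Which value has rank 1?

Sorted (ascending): 10, 31, 31, 51, 51, 51
The 2 values of 31 share dense rank 2.
The 3 values of 51 share dense rank 3.
Remaining distinct values take the next consecutive integers.
Rank 1 → value 10.

10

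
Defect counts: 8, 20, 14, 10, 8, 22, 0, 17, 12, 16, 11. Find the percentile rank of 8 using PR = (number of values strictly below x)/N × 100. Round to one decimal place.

9.1

N = 11.
Strictly below 8: 1. Equal to 8: 2.
PR = 1/11 × 100 = 9.1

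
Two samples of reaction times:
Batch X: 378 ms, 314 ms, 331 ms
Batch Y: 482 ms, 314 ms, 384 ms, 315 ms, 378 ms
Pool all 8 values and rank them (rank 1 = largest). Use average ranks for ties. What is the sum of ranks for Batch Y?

20

Sorted (descending): 482, 384, 378, 378, 331, 315, 314, 314
The 2 values of 378 occupy positions 3–4 → average rank (3+4)/2 = 3.5.
The 2 values of 314 occupy positions 7–8 → average rank (7+8)/2 = 7.5.
Batch Y values → pooled ranks: 482→1, 314→7.5, 384→2, 315→6, 378→3.5
Rank sum = 1 + 7.5 + 2 + 6 + 3.5 = 20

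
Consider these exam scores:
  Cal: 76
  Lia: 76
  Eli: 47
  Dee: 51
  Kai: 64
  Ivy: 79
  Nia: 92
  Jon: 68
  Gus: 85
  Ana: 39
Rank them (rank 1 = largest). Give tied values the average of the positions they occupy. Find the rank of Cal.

Sorted (descending): 92, 85, 79, 76, 76, 68, 64, 51, 47, 39
The 2 values of 76 occupy positions 4–5 → average rank (4+5)/2 = 4.5.
Cal has value 76 → rank 4.5.

4.5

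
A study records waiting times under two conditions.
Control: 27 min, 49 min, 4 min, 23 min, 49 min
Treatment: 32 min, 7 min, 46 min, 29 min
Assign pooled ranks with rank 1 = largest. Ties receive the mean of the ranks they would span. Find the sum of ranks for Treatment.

20

Sorted (descending): 49, 49, 46, 32, 29, 27, 23, 7, 4
The 2 values of 49 occupy positions 1–2 → average rank (1+2)/2 = 1.5.
Treatment values → pooled ranks: 32→4, 7→8, 46→3, 29→5
Rank sum = 4 + 8 + 3 + 5 = 20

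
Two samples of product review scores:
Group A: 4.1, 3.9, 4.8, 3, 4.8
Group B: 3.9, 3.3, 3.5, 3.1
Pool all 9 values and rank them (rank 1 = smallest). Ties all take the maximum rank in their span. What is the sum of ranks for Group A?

Sorted (ascending): 3, 3.1, 3.3, 3.5, 3.9, 3.9, 4.1, 4.8, 4.8
The 2 values of 3.9 occupy positions 5–6 → each gets rank 6.
The 2 values of 4.8 occupy positions 8–9 → each gets rank 9.
Group A values → pooled ranks: 4.1→7, 3.9→6, 4.8→9, 3→1, 4.8→9
Rank sum = 7 + 6 + 9 + 1 + 9 = 32

32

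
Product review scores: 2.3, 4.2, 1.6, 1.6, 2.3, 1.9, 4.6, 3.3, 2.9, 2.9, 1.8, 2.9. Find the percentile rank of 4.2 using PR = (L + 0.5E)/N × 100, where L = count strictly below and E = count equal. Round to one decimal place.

87.5

N = 12.
Strictly below 4.2: 10. Equal to 4.2: 1.
PR = (10 + 0.5·1)/12 × 100 = 87.5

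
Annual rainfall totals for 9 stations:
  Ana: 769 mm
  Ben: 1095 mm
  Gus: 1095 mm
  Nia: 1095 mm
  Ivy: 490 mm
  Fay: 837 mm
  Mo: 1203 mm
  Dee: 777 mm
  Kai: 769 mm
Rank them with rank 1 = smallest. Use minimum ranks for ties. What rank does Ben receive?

Sorted (ascending): 490, 769, 769, 777, 837, 1095, 1095, 1095, 1203
The 2 values of 769 occupy positions 2–3 → each gets rank 2.
The 3 values of 1095 occupy positions 6–8 → each gets rank 6.
Ben has value 1095 mm → rank 6.

6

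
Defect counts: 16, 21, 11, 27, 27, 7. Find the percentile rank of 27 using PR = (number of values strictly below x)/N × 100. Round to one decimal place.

N = 6.
Strictly below 27: 4. Equal to 27: 2.
PR = 4/6 × 100 = 66.7

66.7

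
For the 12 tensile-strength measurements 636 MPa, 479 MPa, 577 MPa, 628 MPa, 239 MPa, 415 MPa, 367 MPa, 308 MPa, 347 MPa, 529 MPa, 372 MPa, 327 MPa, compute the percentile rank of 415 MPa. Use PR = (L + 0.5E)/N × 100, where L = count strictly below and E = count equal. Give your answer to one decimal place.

N = 12.
Strictly below 415: 6. Equal to 415: 1.
PR = (6 + 0.5·1)/12 × 100 = 54.2

54.2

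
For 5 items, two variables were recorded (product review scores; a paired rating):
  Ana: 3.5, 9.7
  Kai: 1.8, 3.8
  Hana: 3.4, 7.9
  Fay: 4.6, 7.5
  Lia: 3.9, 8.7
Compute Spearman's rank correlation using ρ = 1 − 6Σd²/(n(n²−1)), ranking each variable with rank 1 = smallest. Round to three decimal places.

Ranks of variable 1: 3, 1, 2, 5, 4
Ranks of variable 2: 5, 1, 3, 2, 4
d = r₁ − r₂: -2, 0, -1, 3, 0
d²: 4, 0, 1, 9, 0; Σd² = 14
ρ = 1 − 6·14/(5·24) = 1 − 84/120 = 0.300

0.300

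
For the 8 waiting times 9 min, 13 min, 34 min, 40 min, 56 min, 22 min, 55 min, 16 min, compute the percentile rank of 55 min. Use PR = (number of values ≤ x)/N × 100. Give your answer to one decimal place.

N = 8.
Strictly below 55: 6. Equal to 55: 1.
PR = 7/8 × 100 = 87.5

87.5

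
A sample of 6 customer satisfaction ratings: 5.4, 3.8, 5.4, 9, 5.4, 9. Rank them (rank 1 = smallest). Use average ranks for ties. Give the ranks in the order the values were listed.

3, 1, 3, 5.5, 3, 5.5

Sorted (ascending): 3.8, 5.4, 5.4, 5.4, 9, 9
The 3 values of 5.4 occupy positions 2–4 → average rank 3.
The 2 values of 9 occupy positions 5–6 → average rank (5+6)/2 = 5.5.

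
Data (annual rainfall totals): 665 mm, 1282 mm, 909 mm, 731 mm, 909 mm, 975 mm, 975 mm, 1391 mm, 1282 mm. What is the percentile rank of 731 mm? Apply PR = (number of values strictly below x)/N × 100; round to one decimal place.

11.1

N = 9.
Strictly below 731: 1. Equal to 731: 1.
PR = 1/9 × 100 = 11.1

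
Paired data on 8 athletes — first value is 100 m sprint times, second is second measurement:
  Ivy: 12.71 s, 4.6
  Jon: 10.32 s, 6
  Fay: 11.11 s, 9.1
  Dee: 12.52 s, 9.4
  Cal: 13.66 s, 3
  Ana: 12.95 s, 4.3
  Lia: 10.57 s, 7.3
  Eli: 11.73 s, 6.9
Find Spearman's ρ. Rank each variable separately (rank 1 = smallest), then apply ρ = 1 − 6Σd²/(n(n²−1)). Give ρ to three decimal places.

-0.595

Ranks of variable 1: 6, 1, 3, 5, 8, 7, 2, 4
Ranks of variable 2: 3, 4, 7, 8, 1, 2, 6, 5
d = r₁ − r₂: 3, -3, -4, -3, 7, 5, -4, -1
d²: 9, 9, 16, 9, 49, 25, 16, 1; Σd² = 134
ρ = 1 − 6·134/(8·63) = 1 − 804/504 = -0.595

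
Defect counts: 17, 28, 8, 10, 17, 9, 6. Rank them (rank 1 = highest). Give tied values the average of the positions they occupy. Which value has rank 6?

8

Sorted (descending): 28, 17, 17, 10, 9, 8, 6
The 2 values of 17 occupy positions 2–3 → average rank (2+3)/2 = 2.5.
Rank 6 → value 8.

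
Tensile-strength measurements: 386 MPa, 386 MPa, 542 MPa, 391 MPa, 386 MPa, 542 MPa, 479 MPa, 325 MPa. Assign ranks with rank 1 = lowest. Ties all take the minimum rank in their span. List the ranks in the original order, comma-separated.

Sorted (ascending): 325, 386, 386, 386, 391, 479, 542, 542
The 3 values of 386 occupy positions 2–4 → each gets rank 2.
The 2 values of 542 occupy positions 7–8 → each gets rank 7.

2, 2, 7, 5, 2, 7, 6, 1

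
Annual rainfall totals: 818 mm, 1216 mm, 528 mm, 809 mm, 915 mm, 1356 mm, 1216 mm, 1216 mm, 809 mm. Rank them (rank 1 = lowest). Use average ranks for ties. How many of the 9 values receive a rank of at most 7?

Sorted (ascending): 528, 809, 809, 818, 915, 1216, 1216, 1216, 1356
The 2 values of 809 occupy positions 2–3 → average rank (2+3)/2 = 2.5.
The 3 values of 1216 occupy positions 6–8 → average rank 7.
Ranks ≤ 7: {1, 2.5, 2.5, 4, 5, 7, 7, 7} → 8 values.

8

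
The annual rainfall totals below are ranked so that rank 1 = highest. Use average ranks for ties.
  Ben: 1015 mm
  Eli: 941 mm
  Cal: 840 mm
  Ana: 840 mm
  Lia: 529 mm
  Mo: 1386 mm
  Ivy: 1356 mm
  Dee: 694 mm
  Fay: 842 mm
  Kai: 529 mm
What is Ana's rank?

Sorted (descending): 1386, 1356, 1015, 941, 842, 840, 840, 694, 529, 529
The 2 values of 840 occupy positions 6–7 → average rank (6+7)/2 = 6.5.
The 2 values of 529 occupy positions 9–10 → average rank (9+10)/2 = 9.5.
Ana has value 840 mm → rank 6.5.

6.5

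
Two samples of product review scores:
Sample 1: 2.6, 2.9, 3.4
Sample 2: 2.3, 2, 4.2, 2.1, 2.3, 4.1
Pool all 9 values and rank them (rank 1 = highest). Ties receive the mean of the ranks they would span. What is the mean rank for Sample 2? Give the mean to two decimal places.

5.50

Sorted (descending): 4.2, 4.1, 3.4, 2.9, 2.6, 2.3, 2.3, 2.1, 2
The 2 values of 2.3 occupy positions 6–7 → average rank (6+7)/2 = 6.5.
Sample 2 values → pooled ranks: 2.3→6.5, 2→9, 4.2→1, 2.1→8, 2.3→6.5, 4.1→2
Mean rank = (6.5 + 9 + 1 + 8 + 6.5 + 2) / 6 = 5.50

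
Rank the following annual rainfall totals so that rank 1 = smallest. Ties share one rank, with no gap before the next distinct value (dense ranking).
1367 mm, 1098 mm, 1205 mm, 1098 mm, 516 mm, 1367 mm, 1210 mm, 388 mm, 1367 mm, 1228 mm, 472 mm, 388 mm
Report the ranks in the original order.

Sorted (ascending): 388, 388, 472, 516, 1098, 1098, 1205, 1210, 1228, 1367, 1367, 1367
The 2 values of 388 share dense rank 1.
The 2 values of 1098 share dense rank 4.
The 3 values of 1367 share dense rank 8.
Remaining distinct values take the next consecutive integers.

8, 4, 5, 4, 3, 8, 6, 1, 8, 7, 2, 1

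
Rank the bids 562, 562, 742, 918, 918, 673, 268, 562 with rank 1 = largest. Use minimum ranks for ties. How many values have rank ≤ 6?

Sorted (descending): 918, 918, 742, 673, 562, 562, 562, 268
The 2 values of 918 occupy positions 1–2 → each gets rank 1.
The 3 values of 562 occupy positions 5–7 → each gets rank 5.
Ranks ≤ 6: {1, 1, 3, 4, 5, 5, 5} → 7 values.

7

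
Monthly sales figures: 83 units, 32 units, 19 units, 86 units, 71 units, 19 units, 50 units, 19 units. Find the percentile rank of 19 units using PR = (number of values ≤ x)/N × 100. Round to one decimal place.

37.5

N = 8.
Strictly below 19: 0. Equal to 19: 3.
PR = 3/8 × 100 = 37.5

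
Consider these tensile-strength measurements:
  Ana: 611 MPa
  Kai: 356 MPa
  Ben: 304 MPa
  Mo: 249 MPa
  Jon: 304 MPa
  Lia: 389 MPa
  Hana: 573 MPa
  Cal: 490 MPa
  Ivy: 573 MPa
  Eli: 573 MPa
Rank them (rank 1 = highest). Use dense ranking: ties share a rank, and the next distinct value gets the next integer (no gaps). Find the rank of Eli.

Sorted (descending): 611, 573, 573, 573, 490, 389, 356, 304, 304, 249
The 3 values of 573 share dense rank 2.
The 2 values of 304 share dense rank 6.
Remaining distinct values take the next consecutive integers.
Eli has value 573 MPa → rank 2.

2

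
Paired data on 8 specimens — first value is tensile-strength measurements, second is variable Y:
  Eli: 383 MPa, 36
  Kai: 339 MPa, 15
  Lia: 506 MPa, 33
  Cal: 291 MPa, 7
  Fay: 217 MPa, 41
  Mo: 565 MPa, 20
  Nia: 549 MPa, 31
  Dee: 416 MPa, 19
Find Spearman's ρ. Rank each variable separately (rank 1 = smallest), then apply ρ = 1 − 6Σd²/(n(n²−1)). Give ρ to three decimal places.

Ranks of variable 1: 4, 3, 6, 2, 1, 8, 7, 5
Ranks of variable 2: 7, 2, 6, 1, 8, 4, 5, 3
d = r₁ − r₂: -3, 1, 0, 1, -7, 4, 2, 2
d²: 9, 1, 0, 1, 49, 16, 4, 4; Σd² = 84
ρ = 1 − 6·84/(8·63) = 1 − 504/504 = 0.000

0.000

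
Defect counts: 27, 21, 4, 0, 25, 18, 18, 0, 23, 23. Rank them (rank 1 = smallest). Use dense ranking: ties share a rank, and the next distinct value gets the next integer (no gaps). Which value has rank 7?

Sorted (ascending): 0, 0, 4, 18, 18, 21, 23, 23, 25, 27
The 2 values of 0 share dense rank 1.
The 2 values of 18 share dense rank 3.
The 2 values of 23 share dense rank 5.
Remaining distinct values take the next consecutive integers.
Rank 7 → value 27.

27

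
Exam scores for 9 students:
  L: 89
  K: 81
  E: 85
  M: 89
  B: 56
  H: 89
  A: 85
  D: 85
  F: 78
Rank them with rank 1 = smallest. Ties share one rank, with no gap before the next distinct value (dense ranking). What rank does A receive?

Sorted (ascending): 56, 78, 81, 85, 85, 85, 89, 89, 89
The 3 values of 85 share dense rank 4.
The 3 values of 89 share dense rank 5.
Remaining distinct values take the next consecutive integers.
A has value 85 → rank 4.

4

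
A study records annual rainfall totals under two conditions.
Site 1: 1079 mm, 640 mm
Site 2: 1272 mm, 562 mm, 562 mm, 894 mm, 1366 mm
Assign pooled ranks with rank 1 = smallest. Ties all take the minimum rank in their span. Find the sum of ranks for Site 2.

Sorted (ascending): 562, 562, 640, 894, 1079, 1272, 1366
The 2 values of 562 occupy positions 1–2 → each gets rank 1.
Site 2 values → pooled ranks: 1272→6, 562→1, 562→1, 894→4, 1366→7
Rank sum = 6 + 1 + 1 + 4 + 7 = 19

19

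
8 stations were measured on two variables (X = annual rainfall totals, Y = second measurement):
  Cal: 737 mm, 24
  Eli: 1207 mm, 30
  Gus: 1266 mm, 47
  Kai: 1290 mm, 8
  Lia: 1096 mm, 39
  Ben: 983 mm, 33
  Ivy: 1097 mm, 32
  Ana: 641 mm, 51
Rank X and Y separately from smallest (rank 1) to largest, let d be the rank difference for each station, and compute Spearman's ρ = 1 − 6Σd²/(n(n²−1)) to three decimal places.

Ranks of variable 1: 2, 6, 7, 8, 4, 3, 5, 1
Ranks of variable 2: 2, 3, 7, 1, 6, 5, 4, 8
d = r₁ − r₂: 0, 3, 0, 7, -2, -2, 1, -7
d²: 0, 9, 0, 49, 4, 4, 1, 49; Σd² = 116
ρ = 1 − 6·116/(8·63) = 1 − 696/504 = -0.381

-0.381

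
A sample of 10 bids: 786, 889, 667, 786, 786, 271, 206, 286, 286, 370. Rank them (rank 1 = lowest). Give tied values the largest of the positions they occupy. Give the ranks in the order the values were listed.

Sorted (ascending): 206, 271, 286, 286, 370, 667, 786, 786, 786, 889
The 2 values of 286 occupy positions 3–4 → each gets rank 4.
The 3 values of 786 occupy positions 7–9 → each gets rank 9.

9, 10, 6, 9, 9, 2, 1, 4, 4, 5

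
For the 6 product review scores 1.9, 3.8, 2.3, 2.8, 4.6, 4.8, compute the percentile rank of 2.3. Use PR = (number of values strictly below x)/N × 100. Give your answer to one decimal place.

16.7

N = 6.
Strictly below 2.3: 1. Equal to 2.3: 1.
PR = 1/6 × 100 = 16.7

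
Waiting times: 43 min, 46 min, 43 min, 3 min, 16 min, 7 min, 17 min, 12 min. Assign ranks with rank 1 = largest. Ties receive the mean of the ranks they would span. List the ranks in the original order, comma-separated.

2.5, 1, 2.5, 8, 5, 7, 4, 6

Sorted (descending): 46, 43, 43, 17, 16, 12, 7, 3
The 2 values of 43 occupy positions 2–3 → average rank (2+3)/2 = 2.5.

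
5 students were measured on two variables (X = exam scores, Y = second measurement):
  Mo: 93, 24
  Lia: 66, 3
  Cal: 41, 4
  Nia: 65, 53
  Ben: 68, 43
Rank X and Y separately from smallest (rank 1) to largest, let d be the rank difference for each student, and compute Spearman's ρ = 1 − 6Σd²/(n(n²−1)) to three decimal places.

Ranks of variable 1: 5, 3, 1, 2, 4
Ranks of variable 2: 3, 1, 2, 5, 4
d = r₁ − r₂: 2, 2, -1, -3, 0
d²: 4, 4, 1, 9, 0; Σd² = 18
ρ = 1 − 6·18/(5·24) = 1 − 108/120 = 0.100

0.100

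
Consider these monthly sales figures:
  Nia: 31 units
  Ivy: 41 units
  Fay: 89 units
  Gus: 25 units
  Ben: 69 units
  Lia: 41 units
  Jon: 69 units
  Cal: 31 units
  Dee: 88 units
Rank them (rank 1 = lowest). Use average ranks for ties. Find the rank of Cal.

2.5

Sorted (ascending): 25, 31, 31, 41, 41, 69, 69, 88, 89
The 2 values of 31 occupy positions 2–3 → average rank (2+3)/2 = 2.5.
The 2 values of 41 occupy positions 4–5 → average rank (4+5)/2 = 4.5.
The 2 values of 69 occupy positions 6–7 → average rank (6+7)/2 = 6.5.
Cal has value 31 units → rank 2.5.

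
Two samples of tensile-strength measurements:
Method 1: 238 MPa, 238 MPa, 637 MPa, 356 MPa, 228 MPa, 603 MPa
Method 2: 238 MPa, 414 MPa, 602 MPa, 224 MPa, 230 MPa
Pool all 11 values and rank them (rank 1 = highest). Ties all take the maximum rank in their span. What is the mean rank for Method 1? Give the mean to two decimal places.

Sorted (descending): 637, 603, 602, 414, 356, 238, 238, 238, 230, 228, 224
The 3 values of 238 occupy positions 6–8 → each gets rank 8.
Method 1 values → pooled ranks: 238→8, 238→8, 637→1, 356→5, 228→10, 603→2
Mean rank = (8 + 8 + 1 + 5 + 10 + 2) / 6 = 5.67

5.67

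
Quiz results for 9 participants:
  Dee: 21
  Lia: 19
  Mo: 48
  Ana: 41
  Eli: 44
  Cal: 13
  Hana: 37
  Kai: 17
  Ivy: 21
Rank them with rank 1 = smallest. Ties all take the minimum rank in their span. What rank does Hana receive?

Sorted (ascending): 13, 17, 19, 21, 21, 37, 41, 44, 48
The 2 values of 21 occupy positions 4–5 → each gets rank 4.
Hana has value 37 → rank 6.

6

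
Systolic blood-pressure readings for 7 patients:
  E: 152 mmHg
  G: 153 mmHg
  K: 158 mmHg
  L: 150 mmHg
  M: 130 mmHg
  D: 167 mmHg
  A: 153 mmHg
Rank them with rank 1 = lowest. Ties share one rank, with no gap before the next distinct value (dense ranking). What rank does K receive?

Sorted (ascending): 130, 150, 152, 153, 153, 158, 167
The 2 values of 153 share dense rank 4.
Remaining distinct values take the next consecutive integers.
K has value 158 mmHg → rank 5.

5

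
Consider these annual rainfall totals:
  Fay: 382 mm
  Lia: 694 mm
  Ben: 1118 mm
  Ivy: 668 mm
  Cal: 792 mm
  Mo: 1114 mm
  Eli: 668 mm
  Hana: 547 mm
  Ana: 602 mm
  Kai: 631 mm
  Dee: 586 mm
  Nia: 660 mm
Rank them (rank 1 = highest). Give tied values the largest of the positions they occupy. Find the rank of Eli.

Sorted (descending): 1118, 1114, 792, 694, 668, 668, 660, 631, 602, 586, 547, 382
The 2 values of 668 occupy positions 5–6 → each gets rank 6.
Eli has value 668 mm → rank 6.

6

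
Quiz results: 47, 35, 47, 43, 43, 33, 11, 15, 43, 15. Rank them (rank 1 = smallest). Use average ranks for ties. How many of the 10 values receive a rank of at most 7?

8

Sorted (ascending): 11, 15, 15, 33, 35, 43, 43, 43, 47, 47
The 2 values of 15 occupy positions 2–3 → average rank (2+3)/2 = 2.5.
The 3 values of 43 occupy positions 6–8 → average rank 7.
The 2 values of 47 occupy positions 9–10 → average rank (9+10)/2 = 9.5.
Ranks ≤ 7: {1, 2.5, 2.5, 4, 5, 7, 7, 7} → 8 values.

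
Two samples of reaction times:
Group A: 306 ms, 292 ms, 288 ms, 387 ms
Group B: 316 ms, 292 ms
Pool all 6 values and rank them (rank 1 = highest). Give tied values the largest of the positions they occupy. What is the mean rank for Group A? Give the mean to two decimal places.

Sorted (descending): 387, 316, 306, 292, 292, 288
The 2 values of 292 occupy positions 4–5 → each gets rank 5.
Group A values → pooled ranks: 306→3, 292→5, 288→6, 387→1
Mean rank = (3 + 5 + 6 + 1) / 4 = 3.75

3.75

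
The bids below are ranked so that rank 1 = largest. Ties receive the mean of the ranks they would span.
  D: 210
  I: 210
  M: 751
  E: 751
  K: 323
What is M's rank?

Sorted (descending): 751, 751, 323, 210, 210
The 2 values of 751 occupy positions 1–2 → average rank (1+2)/2 = 1.5.
The 2 values of 210 occupy positions 4–5 → average rank (4+5)/2 = 4.5.
M has value 751 → rank 1.5.

1.5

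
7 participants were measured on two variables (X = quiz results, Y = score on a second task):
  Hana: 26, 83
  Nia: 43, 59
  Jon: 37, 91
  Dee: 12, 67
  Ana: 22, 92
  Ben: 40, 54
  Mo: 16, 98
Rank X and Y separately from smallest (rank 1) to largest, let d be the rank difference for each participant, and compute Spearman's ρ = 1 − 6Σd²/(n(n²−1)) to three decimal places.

Ranks of variable 1: 4, 7, 5, 1, 3, 6, 2
Ranks of variable 2: 4, 2, 5, 3, 6, 1, 7
d = r₁ − r₂: 0, 5, 0, -2, -3, 5, -5
d²: 0, 25, 0, 4, 9, 25, 25; Σd² = 88
ρ = 1 − 6·88/(7·48) = 1 − 528/336 = -0.571

-0.571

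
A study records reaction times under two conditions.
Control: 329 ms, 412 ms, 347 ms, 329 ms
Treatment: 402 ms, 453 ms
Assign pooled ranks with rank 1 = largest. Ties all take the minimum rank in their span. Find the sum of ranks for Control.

16

Sorted (descending): 453, 412, 402, 347, 329, 329
The 2 values of 329 occupy positions 5–6 → each gets rank 5.
Control values → pooled ranks: 329→5, 412→2, 347→4, 329→5
Rank sum = 5 + 2 + 4 + 5 = 16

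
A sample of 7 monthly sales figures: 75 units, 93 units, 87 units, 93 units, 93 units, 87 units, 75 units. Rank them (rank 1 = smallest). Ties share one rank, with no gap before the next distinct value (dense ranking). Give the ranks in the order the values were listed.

Sorted (ascending): 75, 75, 87, 87, 93, 93, 93
The 2 values of 75 share dense rank 1.
The 2 values of 87 share dense rank 2.
The 3 values of 93 share dense rank 3.

1, 3, 2, 3, 3, 2, 1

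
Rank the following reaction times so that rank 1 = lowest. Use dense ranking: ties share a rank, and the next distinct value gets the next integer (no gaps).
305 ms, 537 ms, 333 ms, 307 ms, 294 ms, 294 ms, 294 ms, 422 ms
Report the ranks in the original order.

Sorted (ascending): 294, 294, 294, 305, 307, 333, 422, 537
The 3 values of 294 share dense rank 1.
Remaining distinct values take the next consecutive integers.

2, 6, 4, 3, 1, 1, 1, 5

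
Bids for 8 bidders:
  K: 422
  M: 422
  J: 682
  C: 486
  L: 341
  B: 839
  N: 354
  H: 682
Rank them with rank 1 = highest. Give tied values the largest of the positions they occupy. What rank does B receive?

1

Sorted (descending): 839, 682, 682, 486, 422, 422, 354, 341
The 2 values of 682 occupy positions 2–3 → each gets rank 3.
The 2 values of 422 occupy positions 5–6 → each gets rank 6.
B has value 839 → rank 1.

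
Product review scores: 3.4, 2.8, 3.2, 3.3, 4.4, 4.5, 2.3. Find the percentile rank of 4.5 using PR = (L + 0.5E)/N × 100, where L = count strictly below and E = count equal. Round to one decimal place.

92.9

N = 7.
Strictly below 4.5: 6. Equal to 4.5: 1.
PR = (6 + 0.5·1)/7 × 100 = 92.9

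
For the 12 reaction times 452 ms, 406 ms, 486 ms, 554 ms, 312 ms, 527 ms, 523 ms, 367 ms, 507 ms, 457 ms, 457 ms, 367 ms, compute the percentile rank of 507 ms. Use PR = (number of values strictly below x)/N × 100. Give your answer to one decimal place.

N = 12.
Strictly below 507: 8. Equal to 507: 1.
PR = 8/12 × 100 = 66.7

66.7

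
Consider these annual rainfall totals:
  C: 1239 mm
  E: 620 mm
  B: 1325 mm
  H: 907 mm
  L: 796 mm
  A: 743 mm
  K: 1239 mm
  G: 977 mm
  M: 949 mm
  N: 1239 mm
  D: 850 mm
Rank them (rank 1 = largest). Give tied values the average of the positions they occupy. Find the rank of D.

Sorted (descending): 1325, 1239, 1239, 1239, 977, 949, 907, 850, 796, 743, 620
The 3 values of 1239 occupy positions 2–4 → average rank 3.
D has value 850 mm → rank 8.

8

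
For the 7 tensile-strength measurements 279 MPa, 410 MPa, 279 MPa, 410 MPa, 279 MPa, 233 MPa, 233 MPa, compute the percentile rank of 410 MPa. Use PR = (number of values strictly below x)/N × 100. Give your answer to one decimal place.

71.4

N = 7.
Strictly below 410: 5. Equal to 410: 2.
PR = 5/7 × 100 = 71.4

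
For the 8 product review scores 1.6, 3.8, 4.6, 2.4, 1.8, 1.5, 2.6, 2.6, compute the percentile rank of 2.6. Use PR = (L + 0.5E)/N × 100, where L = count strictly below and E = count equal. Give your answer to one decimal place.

N = 8.
Strictly below 2.6: 4. Equal to 2.6: 2.
PR = (4 + 0.5·2)/8 × 100 = 62.5

62.5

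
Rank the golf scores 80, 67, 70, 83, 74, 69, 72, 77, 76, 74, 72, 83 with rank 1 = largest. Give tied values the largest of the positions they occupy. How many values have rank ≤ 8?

Sorted (descending): 83, 83, 80, 77, 76, 74, 74, 72, 72, 70, 69, 67
The 2 values of 83 occupy positions 1–2 → each gets rank 2.
The 2 values of 74 occupy positions 6–7 → each gets rank 7.
The 2 values of 72 occupy positions 8–9 → each gets rank 9.
Ranks ≤ 8: {2, 2, 3, 4, 5, 7, 7} → 7 values.

7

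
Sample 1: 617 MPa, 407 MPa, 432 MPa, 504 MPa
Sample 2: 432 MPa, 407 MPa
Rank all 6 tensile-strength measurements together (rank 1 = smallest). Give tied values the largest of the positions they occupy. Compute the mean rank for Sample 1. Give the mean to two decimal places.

Sorted (ascending): 407, 407, 432, 432, 504, 617
The 2 values of 407 occupy positions 1–2 → each gets rank 2.
The 2 values of 432 occupy positions 3–4 → each gets rank 4.
Sample 1 values → pooled ranks: 617→6, 407→2, 432→4, 504→5
Mean rank = (6 + 2 + 4 + 5) / 4 = 4.25

4.25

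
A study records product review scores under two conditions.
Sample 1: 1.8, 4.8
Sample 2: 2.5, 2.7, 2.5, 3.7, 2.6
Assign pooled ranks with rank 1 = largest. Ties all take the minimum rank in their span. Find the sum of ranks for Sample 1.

8

Sorted (descending): 4.8, 3.7, 2.7, 2.6, 2.5, 2.5, 1.8
The 2 values of 2.5 occupy positions 5–6 → each gets rank 5.
Sample 1 values → pooled ranks: 1.8→7, 4.8→1
Rank sum = 7 + 1 = 8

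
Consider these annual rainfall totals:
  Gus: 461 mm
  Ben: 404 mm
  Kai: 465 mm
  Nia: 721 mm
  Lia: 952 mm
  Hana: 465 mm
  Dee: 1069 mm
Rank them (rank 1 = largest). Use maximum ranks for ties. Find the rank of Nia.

Sorted (descending): 1069, 952, 721, 465, 465, 461, 404
The 2 values of 465 occupy positions 4–5 → each gets rank 5.
Nia has value 721 mm → rank 3.

3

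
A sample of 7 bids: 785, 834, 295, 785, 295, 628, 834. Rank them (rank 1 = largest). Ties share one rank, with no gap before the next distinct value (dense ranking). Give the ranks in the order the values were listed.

Sorted (descending): 834, 834, 785, 785, 628, 295, 295
The 2 values of 834 share dense rank 1.
The 2 values of 785 share dense rank 2.
The 2 values of 295 share dense rank 4.
Remaining distinct values take the next consecutive integers.

2, 1, 4, 2, 4, 3, 1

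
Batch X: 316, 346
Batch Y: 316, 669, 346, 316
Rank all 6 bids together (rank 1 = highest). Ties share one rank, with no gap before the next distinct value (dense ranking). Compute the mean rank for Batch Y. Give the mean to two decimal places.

Sorted (descending): 669, 346, 346, 316, 316, 316
The 2 values of 346 share dense rank 2.
The 3 values of 316 share dense rank 3.
Remaining distinct values take the next consecutive integers.
Batch Y values → pooled ranks: 316→3, 669→1, 346→2, 316→3
Mean rank = (3 + 1 + 2 + 3) / 4 = 2.25

2.25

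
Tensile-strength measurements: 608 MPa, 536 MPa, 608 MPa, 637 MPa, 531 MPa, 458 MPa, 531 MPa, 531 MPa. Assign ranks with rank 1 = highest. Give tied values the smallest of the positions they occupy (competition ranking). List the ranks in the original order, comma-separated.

Sorted (descending): 637, 608, 608, 536, 531, 531, 531, 458
The 2 values of 608 occupy positions 2–3 → each gets rank 2.
The 3 values of 531 occupy positions 5–7 → each gets rank 5.

2, 4, 2, 1, 5, 8, 5, 5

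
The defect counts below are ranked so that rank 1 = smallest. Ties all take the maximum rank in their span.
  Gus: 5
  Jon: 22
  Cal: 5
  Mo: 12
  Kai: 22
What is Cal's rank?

Sorted (ascending): 5, 5, 12, 22, 22
The 2 values of 5 occupy positions 1–2 → each gets rank 2.
The 2 values of 22 occupy positions 4–5 → each gets rank 5.
Cal has value 5 → rank 2.

2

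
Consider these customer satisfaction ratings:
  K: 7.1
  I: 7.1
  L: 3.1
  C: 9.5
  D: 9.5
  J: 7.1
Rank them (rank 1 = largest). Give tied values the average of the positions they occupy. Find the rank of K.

Sorted (descending): 9.5, 9.5, 7.1, 7.1, 7.1, 3.1
The 2 values of 9.5 occupy positions 1–2 → average rank (1+2)/2 = 1.5.
The 3 values of 7.1 occupy positions 3–5 → average rank 4.
K has value 7.1 → rank 4.

4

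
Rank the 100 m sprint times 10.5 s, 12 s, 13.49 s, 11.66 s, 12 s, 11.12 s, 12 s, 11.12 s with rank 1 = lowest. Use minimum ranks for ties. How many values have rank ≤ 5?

7

Sorted (ascending): 10.5, 11.12, 11.12, 11.66, 12, 12, 12, 13.49
The 2 values of 11.12 occupy positions 2–3 → each gets rank 2.
The 3 values of 12 occupy positions 5–7 → each gets rank 5.
Ranks ≤ 5: {1, 2, 2, 4, 5, 5, 5} → 7 values.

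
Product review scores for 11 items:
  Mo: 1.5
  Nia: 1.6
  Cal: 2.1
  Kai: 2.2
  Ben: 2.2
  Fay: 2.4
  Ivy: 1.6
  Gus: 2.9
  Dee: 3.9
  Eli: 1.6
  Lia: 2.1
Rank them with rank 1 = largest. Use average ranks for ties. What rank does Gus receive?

2

Sorted (descending): 3.9, 2.9, 2.4, 2.2, 2.2, 2.1, 2.1, 1.6, 1.6, 1.6, 1.5
The 2 values of 2.2 occupy positions 4–5 → average rank (4+5)/2 = 4.5.
The 2 values of 2.1 occupy positions 6–7 → average rank (6+7)/2 = 6.5.
The 3 values of 1.6 occupy positions 8–10 → average rank 9.
Gus has value 2.9 → rank 2.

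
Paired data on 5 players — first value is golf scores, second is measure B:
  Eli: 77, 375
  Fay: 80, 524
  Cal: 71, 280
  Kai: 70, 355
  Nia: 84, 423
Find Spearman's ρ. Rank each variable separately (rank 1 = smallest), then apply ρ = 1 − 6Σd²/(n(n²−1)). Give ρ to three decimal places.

0.800

Ranks of variable 1: 3, 4, 2, 1, 5
Ranks of variable 2: 3, 5, 1, 2, 4
d = r₁ − r₂: 0, -1, 1, -1, 1
d²: 0, 1, 1, 1, 1; Σd² = 4
ρ = 1 − 6·4/(5·24) = 1 − 24/120 = 0.800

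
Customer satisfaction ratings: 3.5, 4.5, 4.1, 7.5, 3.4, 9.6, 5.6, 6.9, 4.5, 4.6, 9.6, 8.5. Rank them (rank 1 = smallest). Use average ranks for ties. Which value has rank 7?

Sorted (ascending): 3.4, 3.5, 4.1, 4.5, 4.5, 4.6, 5.6, 6.9, 7.5, 8.5, 9.6, 9.6
The 2 values of 4.5 occupy positions 4–5 → average rank (4+5)/2 = 4.5.
The 2 values of 9.6 occupy positions 11–12 → average rank (11+12)/2 = 11.5.
Rank 7 → value 5.6.

5.6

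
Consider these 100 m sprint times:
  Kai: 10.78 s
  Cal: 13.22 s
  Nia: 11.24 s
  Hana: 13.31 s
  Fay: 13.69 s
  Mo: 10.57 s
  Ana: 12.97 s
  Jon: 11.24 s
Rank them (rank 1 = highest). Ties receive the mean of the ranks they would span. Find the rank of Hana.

2

Sorted (descending): 13.69, 13.31, 13.22, 12.97, 11.24, 11.24, 10.78, 10.57
The 2 values of 11.24 occupy positions 5–6 → average rank (5+6)/2 = 5.5.
Hana has value 13.31 s → rank 2.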